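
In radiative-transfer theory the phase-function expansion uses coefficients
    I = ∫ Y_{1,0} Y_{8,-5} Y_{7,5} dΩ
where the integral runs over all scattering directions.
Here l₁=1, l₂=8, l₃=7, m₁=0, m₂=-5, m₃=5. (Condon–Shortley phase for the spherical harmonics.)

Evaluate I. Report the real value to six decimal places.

-0.191081

Checks pass: Σm=0; 16 even; l₃=7∈[7,9].
(2·1+1)(2·8+1)(2·7+1) = 765
Δ: 2! 0! 14! / 17! → 1/2040
sum: t=1:−1/25401600 = -1/25401600
3j²(1 8 7; 0 0 0) = Δ·Π!·Σ² = 8/255  (sign +1)
sum: t=1:−1/958003200 = -1/958003200
3j²(1 8 7; 0 -5 5) = Δ·Π!·Σ² = 13/680  (sign -1)
combine: 4πI² = 765·8/255·13/680 = 39/85
take √, sign -1: I = -0.19108118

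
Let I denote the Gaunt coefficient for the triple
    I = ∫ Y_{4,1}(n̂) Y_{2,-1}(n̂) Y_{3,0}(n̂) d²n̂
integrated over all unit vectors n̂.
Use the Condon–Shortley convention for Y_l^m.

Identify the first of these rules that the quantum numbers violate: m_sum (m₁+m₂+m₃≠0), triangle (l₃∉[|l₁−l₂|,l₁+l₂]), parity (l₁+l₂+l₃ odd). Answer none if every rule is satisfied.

parity

Σmᵢ = 0  ✓
l₃∈[|l₁−l₂|,l₁+l₂]=[2,6], have l₃=3  ✓
Σlᵢ = 9 ⇒ odd  ✗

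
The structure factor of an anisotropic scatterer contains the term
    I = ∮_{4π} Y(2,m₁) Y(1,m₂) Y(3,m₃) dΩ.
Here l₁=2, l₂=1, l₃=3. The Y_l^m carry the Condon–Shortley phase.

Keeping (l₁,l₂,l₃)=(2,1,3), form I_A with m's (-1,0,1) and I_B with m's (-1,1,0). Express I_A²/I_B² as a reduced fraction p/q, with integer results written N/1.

8/3

Shared (l₁,l₂,l₃)=(2,1,3): N and (l;000)² cancel in I_A²/I_B².
A: Δ = 0!·4!·2!/7! = 1/105; Racah Σ t=0..0: t=0:+1/6 = 1/6; ⇒ 3j(2 1 3; -1 0 1)² = 8/105, sgn +1
B: Δ = 0!·4!·2!/7! = 1/105; Racah Σ t=0..0: t=0:+1/12 = 1/12; ⇒ 3j(2 1 3; -1 1 0)² = 1/35, sgn -1
I_A²/I_B² = (8/105)/(1/35) = 8/3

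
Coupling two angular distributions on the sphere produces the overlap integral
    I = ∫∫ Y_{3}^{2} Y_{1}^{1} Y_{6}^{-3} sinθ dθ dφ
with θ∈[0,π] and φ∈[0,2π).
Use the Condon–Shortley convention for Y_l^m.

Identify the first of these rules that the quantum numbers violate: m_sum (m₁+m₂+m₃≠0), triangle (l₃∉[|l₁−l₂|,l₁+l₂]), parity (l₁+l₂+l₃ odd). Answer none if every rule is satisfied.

m₁+m₂+m₃ = 2 + 1 − 3 = 0  ✓
triangle: |3−1|=2 ≤ l₃=6 ≤ 3+1=4  ✗
parity: l₁+l₂+l₃ = 10 is even

triangle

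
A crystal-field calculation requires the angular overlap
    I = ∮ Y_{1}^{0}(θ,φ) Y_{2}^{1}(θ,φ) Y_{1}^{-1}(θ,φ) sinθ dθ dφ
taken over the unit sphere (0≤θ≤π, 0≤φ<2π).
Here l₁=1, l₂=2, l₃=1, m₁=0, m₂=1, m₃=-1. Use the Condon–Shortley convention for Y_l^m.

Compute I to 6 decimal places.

Rules hold: Σm=0, L=4 even, 1≤1≤3.
N = 3·5·3 = 45
Δ = 2!·0!·2!/5! = 1/30
Racah Σ t=1..1: t=1:−1/1 = -1/1
⇒ 3j(1 2 1; 0 0 0)² = 2/15, sgn +1
Racah Σ t=1..1: t=1:−1/2 = -1/2
⇒ 3j(1 2 1; 0 1 -1)² = 1/10, sgn -1
4πI² = N·(3j₀)²·(3jₘ)² = 3/5
I = -1·√(0.6/4π) = -0.21850969

-0.218510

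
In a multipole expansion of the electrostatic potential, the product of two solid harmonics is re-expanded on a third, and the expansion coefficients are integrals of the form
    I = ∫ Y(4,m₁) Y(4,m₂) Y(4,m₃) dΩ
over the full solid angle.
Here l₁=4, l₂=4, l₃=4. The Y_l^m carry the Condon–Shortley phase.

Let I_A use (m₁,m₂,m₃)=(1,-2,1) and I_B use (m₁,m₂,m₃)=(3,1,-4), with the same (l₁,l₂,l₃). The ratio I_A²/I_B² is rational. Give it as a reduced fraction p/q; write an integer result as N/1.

36/49

Shared (l₁,l₂,l₃)=(4,4,4): N and (l;000)² cancel in I_A²/I_B².
A: Δ = 4!·4!·4!/13! = 1/450450; Racah Σ t=0..2: t=0:+1/576 t=1:−1/144 t=2:+1/576 = -1/288; ⇒ 3j(4 4 4; 1 -2 1)² = 20/1001, sgn +1
B: Δ = 4!·4!·4!/13! = 1/450450; Racah Σ t=1..1: t=1:−1/3456 = -1/3456; ⇒ 3j(4 4 4; 3 1 -4)² = 35/1287, sgn -1
I_A²/I_B² = (20/1001)/(35/1287) = 36/49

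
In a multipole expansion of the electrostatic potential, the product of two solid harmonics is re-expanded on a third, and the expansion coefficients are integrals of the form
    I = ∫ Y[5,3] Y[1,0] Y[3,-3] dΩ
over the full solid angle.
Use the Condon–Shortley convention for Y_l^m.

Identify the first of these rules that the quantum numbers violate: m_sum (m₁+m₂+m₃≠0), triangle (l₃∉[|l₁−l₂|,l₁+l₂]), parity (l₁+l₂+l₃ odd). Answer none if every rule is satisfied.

m₁+m₂+m₃ = 3 + 0 − 3 = 0  ✓
triangle: |5−1|=4 ≤ l₃=3 ≤ 5+1=6  ✗
parity: l₁+l₂+l₃ = 9 is odd

triangle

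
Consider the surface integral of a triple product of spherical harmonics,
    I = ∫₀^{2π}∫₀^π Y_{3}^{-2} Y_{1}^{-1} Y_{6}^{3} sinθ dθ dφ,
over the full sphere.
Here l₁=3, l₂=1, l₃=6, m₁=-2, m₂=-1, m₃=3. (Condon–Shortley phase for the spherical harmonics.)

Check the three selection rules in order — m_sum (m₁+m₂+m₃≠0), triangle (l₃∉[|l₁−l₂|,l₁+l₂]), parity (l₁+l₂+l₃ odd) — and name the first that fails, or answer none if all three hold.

triangle

azimuthal sum: -2 − 1 + 3 = 0  ✓
2 ≤ 6 ≤ 4 (triangle on l)  ✗
L = 3 + 1 + 6 = 10 (even)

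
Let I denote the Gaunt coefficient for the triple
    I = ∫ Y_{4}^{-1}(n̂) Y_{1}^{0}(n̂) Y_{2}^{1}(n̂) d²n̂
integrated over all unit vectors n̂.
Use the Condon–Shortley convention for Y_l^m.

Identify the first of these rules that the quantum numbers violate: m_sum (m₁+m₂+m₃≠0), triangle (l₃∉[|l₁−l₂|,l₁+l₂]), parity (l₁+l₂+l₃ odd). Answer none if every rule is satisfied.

Σmᵢ = 0  ✓
l₃∈[|l₁−l₂|,l₁+l₂]=[3,5], have l₃=2  ✗
Σlᵢ = 7 ⇒ odd

triangle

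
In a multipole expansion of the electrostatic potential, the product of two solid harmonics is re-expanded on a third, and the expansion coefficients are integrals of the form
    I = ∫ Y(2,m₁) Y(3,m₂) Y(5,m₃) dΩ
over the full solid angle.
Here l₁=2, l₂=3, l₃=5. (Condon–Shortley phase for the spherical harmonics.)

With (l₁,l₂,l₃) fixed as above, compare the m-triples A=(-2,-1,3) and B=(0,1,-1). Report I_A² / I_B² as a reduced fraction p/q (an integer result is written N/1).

Shared (l₁,l₂,l₃)=(2,3,5): N and (l;000)² cancel in I_A²/I_B².
A: Δ = 0!·4!·6!/11! = 1/2310; Racah Σ t=0..0: t=0:+1/1152 = 1/1152; ⇒ 3j(2 3 5; -2 -1 3)² = 1/33, sgn +1
B: Δ = 0!·4!·6!/11! = 1/2310; Racah Σ t=0..0: t=0:+1/192 = 1/192; ⇒ 3j(2 3 5; 0 1 -1)² = 3/77, sgn +1
I_A²/I_B² = (1/33)/(3/77) = 7/9

7/9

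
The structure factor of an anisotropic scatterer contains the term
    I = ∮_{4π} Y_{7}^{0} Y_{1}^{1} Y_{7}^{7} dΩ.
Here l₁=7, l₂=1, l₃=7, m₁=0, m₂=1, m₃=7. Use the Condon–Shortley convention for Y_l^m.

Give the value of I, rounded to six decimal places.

0.000000

0 + 1 + 7 = 8 ≠ 0: azimuthal integral kills it; I = 0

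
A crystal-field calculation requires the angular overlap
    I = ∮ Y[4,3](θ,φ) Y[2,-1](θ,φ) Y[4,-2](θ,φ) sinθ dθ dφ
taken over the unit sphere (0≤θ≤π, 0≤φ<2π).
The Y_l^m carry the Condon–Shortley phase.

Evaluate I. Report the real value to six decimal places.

-0.187702

Checks pass: Σm=0; 10 even; l₃=4∈[2,6].
(2·4+1)(2·2+1)(2·4+1) = 405
Δ: 2! 6! 2! / 11! → 1/13860
sum: t=0:+1/192 t=1:−1/36 t=2:+1/192 = -5/288
3j²(4 2 4; 0 0 0) = Δ·Π!·Σ² = 20/693  (sign -1)
sum: t=0:+1/240 t=1:−1/1440 = 1/288
3j²(4 2 4; 3 -1 -2) = Δ·Π!·Σ² = 5/132  (sign +1)
combine: 4πI² = 405·20/693·5/132 = 375/847
take √, sign -1: I = -0.18770204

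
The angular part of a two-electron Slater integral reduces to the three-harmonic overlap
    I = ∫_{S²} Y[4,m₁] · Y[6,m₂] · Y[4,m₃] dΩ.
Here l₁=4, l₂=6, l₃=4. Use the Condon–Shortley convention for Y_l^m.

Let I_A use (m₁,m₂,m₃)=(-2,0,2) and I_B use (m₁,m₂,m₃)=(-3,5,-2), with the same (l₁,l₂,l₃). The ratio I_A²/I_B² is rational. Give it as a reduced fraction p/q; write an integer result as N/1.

Shared (l₁,l₂,l₃)=(4,6,4): N and (l;000)² cancel in I_A²/I_B².
A: Δ = 6!·2!·6!/15! = 1/1261260; Racah Σ t=4..6: t=4:+1/4608 t=5:−1/14400 t=6:+1/1036800 = 77/518400; ⇒ 3j(4 6 4; -2 0 2)² = 11/585, sgn +1
B: Δ = 6!·2!·6!/15! = 1/1261260; Racah Σ t=5..6: t=5:−1/172800 t=6:+1/86400 = 1/172800; ⇒ 3j(4 6 4; -3 5 -2)² = 1/130, sgn +1
I_A²/I_B² = (11/585)/(1/130) = 22/9

22/9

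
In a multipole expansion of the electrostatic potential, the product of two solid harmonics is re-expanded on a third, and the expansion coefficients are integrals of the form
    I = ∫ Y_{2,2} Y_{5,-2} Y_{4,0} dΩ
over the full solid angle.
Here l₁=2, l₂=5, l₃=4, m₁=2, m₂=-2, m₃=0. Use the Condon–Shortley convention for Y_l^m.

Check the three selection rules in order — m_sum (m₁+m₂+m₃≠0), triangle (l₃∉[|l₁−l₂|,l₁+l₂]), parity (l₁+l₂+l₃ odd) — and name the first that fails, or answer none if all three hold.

parity

azimuthal sum: 2 − 2 + 0 = 0  ✓
3 ≤ 4 ≤ 7 (triangle on l)  ✓
L = 2 + 5 + 4 = 11 (odd)  ✗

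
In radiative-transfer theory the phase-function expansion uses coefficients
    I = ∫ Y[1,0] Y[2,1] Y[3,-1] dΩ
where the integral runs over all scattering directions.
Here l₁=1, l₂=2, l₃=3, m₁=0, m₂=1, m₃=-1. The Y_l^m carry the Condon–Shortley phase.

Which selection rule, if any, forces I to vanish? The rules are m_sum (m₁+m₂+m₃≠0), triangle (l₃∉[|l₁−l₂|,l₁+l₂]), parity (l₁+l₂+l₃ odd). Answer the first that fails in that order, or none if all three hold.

none

m₁+m₂+m₃ = 0 + 1 − 1 = 0  ✓
triangle: |1−2|=1 ≤ l₃=3 ≤ 1+2=3  ✓
parity: l₁+l₂+l₃ = 6 is even  ✓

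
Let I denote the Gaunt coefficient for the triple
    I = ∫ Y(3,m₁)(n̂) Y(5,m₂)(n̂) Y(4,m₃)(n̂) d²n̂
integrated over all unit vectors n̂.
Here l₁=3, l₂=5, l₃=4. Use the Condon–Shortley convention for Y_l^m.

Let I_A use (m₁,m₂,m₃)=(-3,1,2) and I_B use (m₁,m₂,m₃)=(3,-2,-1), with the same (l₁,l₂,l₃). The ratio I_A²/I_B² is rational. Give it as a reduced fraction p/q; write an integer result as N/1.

Same 3,5,4: normalisation and zero-m 3j drop out of the ratio.
A: Δ: 4! 2! 6! / 13! → 1/180180; sum: t=4:+1/2304 = 1/2304; 3j²(3 5 4; -3 1 2) = Δ·Π!·Σ² = 75/4004  (sign +1)
B: Δ: 4! 2! 6! / 13! → 1/180180; sum: t=0:+1/1728 = 1/1728; 3j²(3 5 4; 3 -2 -1) = Δ·Π!·Σ² = 25/858  (sign -1)
I_A²/I_B² = (75/4004)/(25/858) = 9/14

9/14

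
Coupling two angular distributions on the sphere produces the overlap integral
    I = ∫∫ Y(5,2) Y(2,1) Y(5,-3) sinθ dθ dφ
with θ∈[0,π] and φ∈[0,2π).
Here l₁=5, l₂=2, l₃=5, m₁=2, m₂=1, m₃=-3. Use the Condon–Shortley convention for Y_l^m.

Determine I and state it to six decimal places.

-0.161739

Checks pass: Σm=0; 12 even; l₃=5∈[3,7].
(2·5+1)(2·2+1)(2·5+1) = 605
Δ: 2! 8! 2! / 13! → 1/38610
sum: t=0:+1/2880 t=1:−1/576 t=2:+1/2880 = -1/960
3j²(5 2 5; 0 0 0) = Δ·Π!·Σ² = 10/429  (sign +1)
sum: t=1:−1/2880 t=2:+1/10080 = -1/4032
3j²(5 2 5; 2 1 -3) = Δ·Π!·Σ² = 10/429  (sign -1)
combine: 4πI² = 605·10/429·10/429 = 500/1521
take √, sign -1: I = -0.16173926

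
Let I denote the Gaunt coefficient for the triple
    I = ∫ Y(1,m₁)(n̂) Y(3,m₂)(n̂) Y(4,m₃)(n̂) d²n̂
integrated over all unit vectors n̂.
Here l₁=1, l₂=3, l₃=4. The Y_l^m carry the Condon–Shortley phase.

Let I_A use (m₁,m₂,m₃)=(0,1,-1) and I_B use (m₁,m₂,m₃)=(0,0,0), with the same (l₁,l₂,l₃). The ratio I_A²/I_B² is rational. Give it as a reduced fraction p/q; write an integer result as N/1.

Same 1,3,4: normalisation and zero-m 3j drop out of the ratio.
A: Δ: 0! 2! 6! / 9! → 1/252; sum: t=0:+1/48 = 1/48; 3j²(1 3 4; 0 1 -1) = Δ·Π!·Σ² = 5/84  (sign -1)
B: Δ: 0! 2! 6! / 9! → 1/252; sum: t=0:+1/36 = 1/36; 3j²(1 3 4; 0 0 0) = Δ·Π!·Σ² = 4/63  (sign +1)
I_A²/I_B² = (5/84)/(4/63) = 15/16

15/16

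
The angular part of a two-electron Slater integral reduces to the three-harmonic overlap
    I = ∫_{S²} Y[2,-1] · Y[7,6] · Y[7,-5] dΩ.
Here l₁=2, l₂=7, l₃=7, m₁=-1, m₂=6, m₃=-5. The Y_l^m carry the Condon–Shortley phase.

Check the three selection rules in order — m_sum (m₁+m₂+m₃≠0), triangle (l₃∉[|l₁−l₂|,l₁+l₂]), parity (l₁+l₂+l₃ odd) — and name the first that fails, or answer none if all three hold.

none

azimuthal sum: -1 + 6 − 5 = 0  ✓
5 ≤ 7 ≤ 9 (triangle on l)  ✓
L = 2 + 7 + 7 = 16 (even)  ✓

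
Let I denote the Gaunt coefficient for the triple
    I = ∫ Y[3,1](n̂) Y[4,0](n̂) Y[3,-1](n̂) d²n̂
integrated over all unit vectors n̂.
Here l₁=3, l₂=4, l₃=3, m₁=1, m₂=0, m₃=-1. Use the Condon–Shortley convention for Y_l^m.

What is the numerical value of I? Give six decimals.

m-sum 0 ✓  L=10 even ✓  1≤3≤7 ✓
Π(2lᵢ+1) = 7×9×7 = 441
triangle coeff Δ(3,4,3) = 1/34650
Σ_t [1,3]: t=1:−1/72 t=2:+1/16 t=3:−1/72 = 5/144
(3j)²=2/77 [(3 4 3; 0 0 0)], sign=-1
Σ_t [0,2]: t=0:+1/1152 t=1:−1/36 t=2:+1/32 = 5/1152
(3j)²=1/1386 [(3 4 3; 1 0 -1)], sign=+1
⇒ 4πI² = 1/121
I = (-1)√(1/121/(4π)) = -0.02564498

-0.025645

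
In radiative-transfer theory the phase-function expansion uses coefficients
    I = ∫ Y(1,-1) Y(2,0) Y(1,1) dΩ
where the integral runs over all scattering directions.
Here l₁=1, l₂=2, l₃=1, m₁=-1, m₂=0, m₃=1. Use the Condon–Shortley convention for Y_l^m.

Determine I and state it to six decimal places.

m-sum 0 ✓  L=4 even ✓  1≤1≤3 ✓
Π(2lᵢ+1) = 3×5×3 = 45
triangle coeff Δ(1,2,1) = 1/30
Σ_t [1,1]: t=1:−1/1 = -1/1
(3j)²=2/15 [(1 2 1; 0 0 0)], sign=+1
Σ_t [2,2]: t=2:+1/4 = 1/4
(3j)²=1/30 [(1 2 1; -1 0 1)], sign=+1
⇒ 4πI² = 1/5
I = (+1)√(1/5/(4π)) = 0.12615663

0.126157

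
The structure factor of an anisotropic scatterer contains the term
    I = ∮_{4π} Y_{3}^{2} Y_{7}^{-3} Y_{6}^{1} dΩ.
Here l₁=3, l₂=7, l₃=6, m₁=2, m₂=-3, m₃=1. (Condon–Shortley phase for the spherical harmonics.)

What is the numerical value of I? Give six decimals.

0.023482

m-sum 0 ✓  L=16 even ✓  4≤6≤10 ✓
Π(2lᵢ+1) = 7×15×13 = 1365
triangle coeff Δ(3,7,6) = 1/2042040
Σ_t [1,3]: t=1:−1/207360 t=2:+1/57600 t=3:−1/207360 = 1/129600
(3j)²=168/12155 [(3 7 6; 0 0 0)], sign=+1
Σ_t [0,1]: t=0:+1/414720 t=1:−1/362880 = -1/2903040
(3j)²=25/68068 [(3 7 6; 2 -3 1)], sign=+1
⇒ 4πI² = 3150/454597
I = (+1)√(3150/454597/(4π)) = 0.02348211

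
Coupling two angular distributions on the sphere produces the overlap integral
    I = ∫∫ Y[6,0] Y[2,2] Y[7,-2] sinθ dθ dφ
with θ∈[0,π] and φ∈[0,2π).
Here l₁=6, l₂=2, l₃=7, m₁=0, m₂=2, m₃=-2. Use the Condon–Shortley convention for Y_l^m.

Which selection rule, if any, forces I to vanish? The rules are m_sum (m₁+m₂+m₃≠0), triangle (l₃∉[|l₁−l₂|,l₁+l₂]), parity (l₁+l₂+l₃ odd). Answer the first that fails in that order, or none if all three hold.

Σmᵢ = 0  ✓
l₃∈[|l₁−l₂|,l₁+l₂]=[4,8], have l₃=7  ✓
Σlᵢ = 15 ⇒ odd  ✗

parity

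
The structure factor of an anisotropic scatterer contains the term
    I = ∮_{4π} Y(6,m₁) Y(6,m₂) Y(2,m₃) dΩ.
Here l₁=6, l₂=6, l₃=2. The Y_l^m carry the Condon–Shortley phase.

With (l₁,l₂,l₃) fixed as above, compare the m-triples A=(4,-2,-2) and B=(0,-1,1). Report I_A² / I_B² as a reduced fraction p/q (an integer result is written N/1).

180/7

Shared (l₁,l₂,l₃)=(6,6,2): N and (l;000)² cancel in I_A²/I_B².
A: Δ = 10!·2!·2!/15! = 1/90090; Racah Σ t=2..2: t=2:+1/322560 = 1/322560; ⇒ 3j(6 6 2; 4 -2 -2)² = 18/1001, sgn +1
B: Δ = 10!·2!·2!/15! = 1/90090; Racah Σ t=4..5: t=4:+1/34560 t=5:−1/28800 = -1/172800; ⇒ 3j(6 6 2; 0 -1 1)² = 1/1430, sgn +1
I_A²/I_B² = (18/1001)/(1/1430) = 180/7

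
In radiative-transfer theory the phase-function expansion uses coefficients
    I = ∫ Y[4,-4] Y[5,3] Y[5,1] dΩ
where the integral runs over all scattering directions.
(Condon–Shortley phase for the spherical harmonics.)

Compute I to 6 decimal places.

m-sum 0 ✓  L=14 even ✓  1≤5≤9 ✓
Π(2lᵢ+1) = 9×11×11 = 1089
triangle coeff Δ(4,5,5) = 1/3153150
Σ_t [0,4]: t=0:+1/69120 t=1:−1/1728 t=2:+1/576 t=3:−1/1728 t=4:+1/69120 = 7/11520
(3j)²=2/143 [(4 5 5; 0 0 0)], sign=-1
Σ_t [4,4]: t=4:+1/27648 = 1/27648
(3j)²=10/429 [(4 5 5; -4 3 1)], sign=+1
⇒ 4πI² = 60/169
I = (-1)√(60/169/(4π)) = -0.16808437

-0.168084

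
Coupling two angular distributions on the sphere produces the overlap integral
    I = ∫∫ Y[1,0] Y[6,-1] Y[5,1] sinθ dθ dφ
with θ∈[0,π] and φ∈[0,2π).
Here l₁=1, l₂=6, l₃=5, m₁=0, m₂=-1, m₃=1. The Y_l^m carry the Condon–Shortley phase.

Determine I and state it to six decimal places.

-0.241725

m-sum 0 ✓  L=12 even ✓  5≤5≤7 ✓
Π(2lᵢ+1) = 3×13×11 = 429
triangle coeff Δ(1,6,5) = 1/858
Σ_t [1,1]: t=1:−1/14400 = -1/14400
(3j)²=6/143 [(1 6 5; 0 0 0)], sign=+1
Σ_t [1,1]: t=1:−1/17280 = -1/17280
(3j)²=35/858 [(1 6 5; 0 -1 1)], sign=-1
⇒ 4πI² = 105/143
I = (-1)√(105/143/(4π)) = -0.24172507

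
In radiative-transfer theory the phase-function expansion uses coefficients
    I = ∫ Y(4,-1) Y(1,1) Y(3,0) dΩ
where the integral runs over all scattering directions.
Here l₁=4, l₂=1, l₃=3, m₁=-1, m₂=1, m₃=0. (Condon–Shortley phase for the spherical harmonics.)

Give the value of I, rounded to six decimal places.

-0.194664

Checks pass: Σm=0; 8 even; l₃=3∈[3,5].
(2·4+1)(2·1+1)(2·3+1) = 189
Δ: 2! 6! 0! / 9! → 1/252
sum: t=1:−1/36 = -1/36
3j²(4 1 3; 0 0 0) = Δ·Π!·Σ² = 4/63  (sign +1)
sum: t=2:+1/72 = 1/72
3j²(4 1 3; -1 1 0) = Δ·Π!·Σ² = 5/126  (sign -1)
combine: 4πI² = 189·4/63·5/126 = 10/21
take √, sign -1: I = -0.19466390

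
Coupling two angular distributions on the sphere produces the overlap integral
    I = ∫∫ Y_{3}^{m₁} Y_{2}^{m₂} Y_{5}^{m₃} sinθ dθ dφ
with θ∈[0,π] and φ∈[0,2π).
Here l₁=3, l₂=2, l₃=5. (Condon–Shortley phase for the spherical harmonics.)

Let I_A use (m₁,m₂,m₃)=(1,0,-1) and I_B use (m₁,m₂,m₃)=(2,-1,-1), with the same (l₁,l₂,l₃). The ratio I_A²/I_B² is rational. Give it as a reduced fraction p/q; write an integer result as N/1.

Shared (l₁,l₂,l₃)=(3,2,5): N and (l;000)² cancel in I_A²/I_B².
A: Δ = 0!·6!·4!/11! = 1/2310; Racah Σ t=0..0: t=0:+1/192 = 1/192; ⇒ 3j(3 2 5; 1 0 -1)² = 3/77, sgn +1
B: Δ = 0!·6!·4!/11! = 1/2310; Racah Σ t=0..0: t=0:+1/720 = 1/720; ⇒ 3j(3 2 5; 2 -1 -1)² = 4/385, sgn +1
I_A²/I_B² = (3/77)/(4/385) = 15/4

15/4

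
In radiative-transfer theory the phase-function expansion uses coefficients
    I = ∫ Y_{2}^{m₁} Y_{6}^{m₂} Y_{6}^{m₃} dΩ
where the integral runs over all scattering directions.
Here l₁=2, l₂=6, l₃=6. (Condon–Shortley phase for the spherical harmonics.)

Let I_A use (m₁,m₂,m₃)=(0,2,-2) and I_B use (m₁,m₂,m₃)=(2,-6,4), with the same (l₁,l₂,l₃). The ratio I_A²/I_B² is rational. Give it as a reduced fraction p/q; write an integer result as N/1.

25/11

Same 2,6,6: normalisation and zero-m 3j drop out of the ratio.
A: Δ: 2! 2! 10! / 15! → 1/90090; sum: t=0:+1/322560 t=1:−1/30240 t=2:+1/69120 = -1/64512; 3j²(2 6 6; 0 2 -2) = Δ·Π!·Σ² = 10/1001  (sign -1)
B: Δ: 2! 2! 10! / 15! → 1/90090; sum: t=0:+1/14515200 = 1/14515200; 3j²(2 6 6; 2 -6 4) = Δ·Π!·Σ² = 2/455  (sign +1)
I_A²/I_B² = (10/1001)/(2/455) = 25/11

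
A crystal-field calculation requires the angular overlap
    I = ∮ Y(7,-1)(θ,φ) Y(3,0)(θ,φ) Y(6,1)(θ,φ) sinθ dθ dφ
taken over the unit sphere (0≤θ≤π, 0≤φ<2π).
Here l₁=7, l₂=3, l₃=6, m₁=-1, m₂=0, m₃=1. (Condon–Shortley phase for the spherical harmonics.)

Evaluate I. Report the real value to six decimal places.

Checks pass: Σm=0; 16 even; l₃=6∈[4,10].
(2·7+1)(2·3+1)(2·6+1) = 1365
Δ: 4! 10! 2! / 17! → 1/2042040
sum: t=1:−1/207360 t=2:+1/57600 t=3:−1/207360 = 1/129600
3j²(7 3 6; 0 0 0) = Δ·Π!·Σ² = 168/12155  (sign +1)
sum: t=1:−1/362880 t=2:+1/69120 t=3:−1/172800 = 43/7257600
3j²(7 3 6; -1 0 1) = Δ·Π!·Σ² = 1849/170170  (sign -1)
combine: 4πI² = 1365·168/12155·1849/170170 = 465948/2272985
take √, sign -1: I = -0.12772194

-0.127722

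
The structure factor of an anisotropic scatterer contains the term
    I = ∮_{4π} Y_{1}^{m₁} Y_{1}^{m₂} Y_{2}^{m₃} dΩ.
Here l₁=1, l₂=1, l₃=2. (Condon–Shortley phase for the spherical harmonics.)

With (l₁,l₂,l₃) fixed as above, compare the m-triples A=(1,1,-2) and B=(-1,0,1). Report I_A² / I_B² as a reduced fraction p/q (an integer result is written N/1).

Same 1,1,2: normalisation and zero-m 3j drop out of the ratio.
A: Δ: 0! 2! 2! / 5! → 1/30; sum: t=0:+1/4 = 1/4; 3j²(1 1 2; 1 1 -2) = Δ·Π!·Σ² = 1/5  (sign +1)
B: Δ: 0! 2! 2! / 5! → 1/30; sum: t=0:+1/2 = 1/2; 3j²(1 1 2; -1 0 1) = Δ·Π!·Σ² = 1/10  (sign -1)
I_A²/I_B² = (1/5)/(1/10) = 2/1

2/1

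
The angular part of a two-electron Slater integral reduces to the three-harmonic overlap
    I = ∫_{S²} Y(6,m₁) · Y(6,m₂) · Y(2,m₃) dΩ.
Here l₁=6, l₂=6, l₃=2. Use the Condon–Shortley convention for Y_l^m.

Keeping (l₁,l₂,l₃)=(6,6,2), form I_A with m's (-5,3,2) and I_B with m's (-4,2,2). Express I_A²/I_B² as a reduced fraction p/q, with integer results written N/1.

11/18

Shared (l₁,l₂,l₃)=(6,6,2): N and (l;000)² cancel in I_A²/I_B².
A: Δ = 10!·2!·2!/15! = 1/90090; Racah Σ t=9..9: t=9:−1/1451520 = -1/1451520; ⇒ 3j(6 6 2; -5 3 2)² = 1/91, sgn -1
B: Δ = 10!·2!·2!/15! = 1/90090; Racah Σ t=8..8: t=8:+1/322560 = 1/322560; ⇒ 3j(6 6 2; -4 2 2)² = 18/1001, sgn +1
I_A²/I_B² = (1/91)/(18/1001) = 11/18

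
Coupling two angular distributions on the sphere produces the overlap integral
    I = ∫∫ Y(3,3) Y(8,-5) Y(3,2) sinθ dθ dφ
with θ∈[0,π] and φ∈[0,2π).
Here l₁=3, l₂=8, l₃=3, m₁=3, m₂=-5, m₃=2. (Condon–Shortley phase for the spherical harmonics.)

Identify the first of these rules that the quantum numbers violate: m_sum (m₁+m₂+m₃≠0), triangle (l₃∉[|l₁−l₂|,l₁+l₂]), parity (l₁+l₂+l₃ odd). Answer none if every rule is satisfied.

m₁+m₂+m₃ = 3 − 5 + 2 = 0  ✓
triangle: |3−8|=5 ≤ l₃=3 ≤ 3+8=11  ✗
parity: l₁+l₂+l₃ = 14 is even

triangle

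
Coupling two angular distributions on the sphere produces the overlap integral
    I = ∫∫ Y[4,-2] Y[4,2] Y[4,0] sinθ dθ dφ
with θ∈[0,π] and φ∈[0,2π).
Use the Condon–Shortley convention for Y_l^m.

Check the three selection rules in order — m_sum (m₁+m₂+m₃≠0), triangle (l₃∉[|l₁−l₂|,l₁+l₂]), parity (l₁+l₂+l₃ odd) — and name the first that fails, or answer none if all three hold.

none

m₁+m₂+m₃ = -2 + 2 + 0 = 0  ✓
triangle: |4−4|=0 ≤ l₃=4 ≤ 4+4=8  ✓
parity: l₁+l₂+l₃ = 12 is even  ✓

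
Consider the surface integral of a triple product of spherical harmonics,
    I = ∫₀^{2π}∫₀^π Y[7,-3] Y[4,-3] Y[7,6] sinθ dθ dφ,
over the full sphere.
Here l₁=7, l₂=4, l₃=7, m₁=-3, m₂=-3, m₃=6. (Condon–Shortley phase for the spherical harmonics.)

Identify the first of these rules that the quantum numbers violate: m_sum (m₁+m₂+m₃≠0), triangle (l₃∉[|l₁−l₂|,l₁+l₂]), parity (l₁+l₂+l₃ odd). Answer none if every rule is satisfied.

none

m₁+m₂+m₃ = -3 − 3 + 6 = 0  ✓
triangle: |7−4|=3 ≤ l₃=7 ≤ 7+4=11  ✓
parity: l₁+l₂+l₃ = 18 is even  ✓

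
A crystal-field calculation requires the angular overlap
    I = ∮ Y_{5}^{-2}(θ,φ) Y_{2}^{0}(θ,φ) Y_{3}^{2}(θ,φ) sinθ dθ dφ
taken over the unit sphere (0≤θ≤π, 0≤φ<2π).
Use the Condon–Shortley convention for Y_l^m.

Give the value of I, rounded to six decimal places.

0.190188

m-sum 0 ✓  L=10 even ✓  3≤3≤7 ✓
Π(2lᵢ+1) = 11×5×7 = 385
triangle coeff Δ(5,2,3) = 1/2310
Σ_t [2,2]: t=2:+1/144 = 1/144
(3j)²=10/231 [(5 2 3; 0 0 0)], sign=-1
Σ_t [2,2]: t=2:+1/480 = 1/480
(3j)²=3/110 [(5 2 3; -2 0 2)], sign=-1
⇒ 4πI² = 5/11
I = (+1)√(5/11/(4π)) = 0.19018827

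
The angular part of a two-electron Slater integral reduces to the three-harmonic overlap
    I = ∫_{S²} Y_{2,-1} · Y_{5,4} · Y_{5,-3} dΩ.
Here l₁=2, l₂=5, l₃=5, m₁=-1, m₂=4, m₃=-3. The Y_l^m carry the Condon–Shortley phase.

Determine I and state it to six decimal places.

0.196098

m-sum 0 ✓  L=12 even ✓  3≤5≤7 ✓
Π(2lᵢ+1) = 5×11×11 = 605
triangle coeff Δ(2,5,5) = 1/38610
Σ_t [0,2]: t=0:+1/2880 t=1:−1/576 t=2:+1/2880 = -1/960
(3j)²=10/429 [(2 5 5; 0 0 0)], sign=+1
Σ_t [1,2]: t=1:−1/80640 t=2:+1/10080 = 1/11520
(3j)²=49/1430 [(2 5 5; -1 4 -3)], sign=+1
⇒ 4πI² = 245/507
I = (+1)√(245/507/(4π)) = 0.19609844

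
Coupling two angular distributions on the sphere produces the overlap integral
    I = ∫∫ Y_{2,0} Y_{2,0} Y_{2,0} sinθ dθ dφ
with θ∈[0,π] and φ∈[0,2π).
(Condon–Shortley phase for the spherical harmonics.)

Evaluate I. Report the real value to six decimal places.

Checks pass: Σm=0; 6 even; l₃=2∈[0,4].
(2·2+1)(2·2+1)(2·2+1) = 125
Δ: 2! 2! 2! / 7! → 1/630
sum: t=0:+1/8 t=1:−1/1 t=2:+1/8 = -3/4
3j²(2 2 2; 0 0 0) = Δ·Π!·Σ² = 2/35  (sign -1)
(m-triple is (0,0,0) — same symbol as above.)
combine: 4πI² = 125·2/35·2/35 = 20/49
take √, sign +1: I = 0.18022375

0.180224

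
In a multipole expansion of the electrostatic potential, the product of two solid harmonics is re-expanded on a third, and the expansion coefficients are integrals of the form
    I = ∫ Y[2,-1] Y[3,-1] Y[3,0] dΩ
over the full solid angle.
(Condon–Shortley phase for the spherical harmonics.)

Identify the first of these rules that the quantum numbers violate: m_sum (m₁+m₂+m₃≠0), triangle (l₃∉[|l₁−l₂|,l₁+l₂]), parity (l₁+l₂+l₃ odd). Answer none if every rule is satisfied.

m_sum

Σmᵢ = -2  ✗
l₃∈[|l₁−l₂|,l₁+l₂]=[1,5], have l₃=3
Σlᵢ = 8 ⇒ even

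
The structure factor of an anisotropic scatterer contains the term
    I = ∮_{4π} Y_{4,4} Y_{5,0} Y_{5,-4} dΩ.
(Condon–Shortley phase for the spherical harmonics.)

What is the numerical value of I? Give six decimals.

Checks pass: Σm=0; 14 even; l₃=5∈[1,9].
(2·4+1)(2·5+1)(2·5+1) = 1089
Δ: 4! 4! 6! / 15! → 1/3153150
sum: t=0:+1/69120 t=1:−1/1728 t=2:+1/576 t=3:−1/1728 t=4:+1/69120 = 7/11520
3j²(4 5 5; 0 0 0) = Δ·Π!·Σ² = 2/143  (sign -1)
sum: t=0:+1/69120 = 1/69120
3j²(4 5 5; 4 0 -4) = Δ·Π!·Σ² = 2/143  (sign -1)
combine: 4πI² = 1089·2/143·2/143 = 36/169
take √, sign +1: I = 0.13019760

0.130198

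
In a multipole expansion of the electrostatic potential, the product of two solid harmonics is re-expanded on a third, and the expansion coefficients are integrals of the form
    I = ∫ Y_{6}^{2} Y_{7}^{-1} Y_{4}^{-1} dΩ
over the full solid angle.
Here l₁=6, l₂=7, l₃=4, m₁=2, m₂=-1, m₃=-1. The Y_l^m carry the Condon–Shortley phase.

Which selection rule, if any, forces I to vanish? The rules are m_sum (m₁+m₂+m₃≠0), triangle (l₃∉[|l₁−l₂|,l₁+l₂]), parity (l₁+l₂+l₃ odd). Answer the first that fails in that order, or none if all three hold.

parity

m₁+m₂+m₃ = 2 − 1 − 1 = 0  ✓
triangle: |6−7|=1 ≤ l₃=4 ≤ 6+7=13  ✓
parity: l₁+l₂+l₃ = 17 is odd  ✗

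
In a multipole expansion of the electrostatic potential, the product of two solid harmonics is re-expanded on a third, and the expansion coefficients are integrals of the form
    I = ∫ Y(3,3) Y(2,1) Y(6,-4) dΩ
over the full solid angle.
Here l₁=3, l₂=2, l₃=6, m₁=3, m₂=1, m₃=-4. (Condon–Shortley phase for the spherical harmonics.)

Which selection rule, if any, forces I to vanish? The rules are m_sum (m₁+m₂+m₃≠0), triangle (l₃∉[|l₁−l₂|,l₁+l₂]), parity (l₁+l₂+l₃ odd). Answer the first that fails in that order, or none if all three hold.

m₁+m₂+m₃ = 3 + 1 − 4 = 0  ✓
triangle: |3−2|=1 ≤ l₃=6 ≤ 3+2=5  ✗
parity: l₁+l₂+l₃ = 11 is odd

triangle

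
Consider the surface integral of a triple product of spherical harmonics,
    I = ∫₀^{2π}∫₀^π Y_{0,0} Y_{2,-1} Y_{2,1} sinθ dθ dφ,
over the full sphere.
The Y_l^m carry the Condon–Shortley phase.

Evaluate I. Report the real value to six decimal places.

Rules hold: Σm=0, L=4 even, 2≤2≤2.
N = 1·5·5 = 25
Δ = 0!·0!·4!/5! = 1/5
Racah Σ t=0..0: t=0:+1/4 = 1/4
⇒ 3j(0 2 2; 0 0 0)² = 1/5, sgn +1
Racah Σ t=0..0: t=0:+1/6 = 1/6
⇒ 3j(0 2 2; 0 -1 1)² = 1/5, sgn -1
4πI² = N·(3j₀)²·(3jₘ)² = 1/1
I = -1·√(1/4π) = -0.28209479

-0.282095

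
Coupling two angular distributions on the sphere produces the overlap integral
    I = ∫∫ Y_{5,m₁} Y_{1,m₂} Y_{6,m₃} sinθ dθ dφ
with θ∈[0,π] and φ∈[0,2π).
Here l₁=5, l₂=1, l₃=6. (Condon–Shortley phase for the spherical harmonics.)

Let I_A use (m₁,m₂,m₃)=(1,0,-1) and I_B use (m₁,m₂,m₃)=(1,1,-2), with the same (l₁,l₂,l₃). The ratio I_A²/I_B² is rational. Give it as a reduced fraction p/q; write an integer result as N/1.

5/4

l's match ⇒ only the (l;m) 3-j factors differ between A and B.
A: triangle coeff Δ(5,1,6) = 1/858; Σ_t [0,0]: t=0:+1/17280 = 1/17280; (3j)²=35/858 [(5 1 6; 1 0 -1)], sign=-1
B: triangle coeff Δ(5,1,6) = 1/858; Σ_t [0,0]: t=0:+1/34560 = 1/34560; (3j)²=14/429 [(5 1 6; 1 1 -2)], sign=+1
I_A²/I_B² = (35/858)/(14/429) = 5/4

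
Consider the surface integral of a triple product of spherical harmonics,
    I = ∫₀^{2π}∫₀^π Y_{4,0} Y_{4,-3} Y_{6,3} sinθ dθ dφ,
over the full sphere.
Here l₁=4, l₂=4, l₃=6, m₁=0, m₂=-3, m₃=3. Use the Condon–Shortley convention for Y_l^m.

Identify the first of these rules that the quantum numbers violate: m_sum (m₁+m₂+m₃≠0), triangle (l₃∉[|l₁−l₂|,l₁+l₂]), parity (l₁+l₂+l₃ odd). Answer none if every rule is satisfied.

azimuthal sum: 0 − 3 + 3 = 0  ✓
0 ≤ 6 ≤ 8 (triangle on l)  ✓
L = 4 + 4 + 6 = 14 (even)  ✓

none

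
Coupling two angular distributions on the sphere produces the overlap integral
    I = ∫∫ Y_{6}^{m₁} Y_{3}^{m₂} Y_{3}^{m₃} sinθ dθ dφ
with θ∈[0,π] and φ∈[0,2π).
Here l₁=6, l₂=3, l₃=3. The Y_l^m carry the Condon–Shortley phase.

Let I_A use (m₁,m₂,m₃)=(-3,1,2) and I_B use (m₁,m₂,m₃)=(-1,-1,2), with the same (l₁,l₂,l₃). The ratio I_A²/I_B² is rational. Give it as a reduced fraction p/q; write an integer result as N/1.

l's match ⇒ only the (l;m) 3-j factors differ between A and B.
A: triangle coeff Δ(6,3,3) = 1/12012; Σ_t [4,4]: t=4:+1/5760 = 1/5760; (3j)²=9/286 [(6 3 3; -3 1 2)], sign=-1
B: triangle coeff Δ(6,3,3) = 1/12012; Σ_t [2,2]: t=2:+1/5760 = 1/5760; (3j)²=5/572 [(6 3 3; -1 -1 2)], sign=-1
I_A²/I_B² = (9/286)/(5/572) = 18/5

18/5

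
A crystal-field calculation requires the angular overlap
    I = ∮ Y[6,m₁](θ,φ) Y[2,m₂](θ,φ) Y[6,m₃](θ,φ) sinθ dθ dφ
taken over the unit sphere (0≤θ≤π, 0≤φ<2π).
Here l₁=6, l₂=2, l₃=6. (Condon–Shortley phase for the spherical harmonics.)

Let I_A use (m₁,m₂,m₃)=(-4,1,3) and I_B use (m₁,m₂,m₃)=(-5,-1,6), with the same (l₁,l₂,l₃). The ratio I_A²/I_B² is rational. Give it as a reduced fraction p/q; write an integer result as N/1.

245/242

Shared (l₁,l₂,l₃)=(6,2,6): N and (l;000)² cancel in I_A²/I_B².
A: Δ = 2!·10!·2!/15! = 1/90090; Racah Σ t=1..2: t=1:−1/725760 t=2:+1/161280 = 1/207360; ⇒ 3j(6 2 6; -4 1 3)² = 7/286, sgn -1
B: Δ = 2!·10!·2!/15! = 1/90090; Racah Σ t=1..1: t=1:−1/7257600 = -1/7257600; ⇒ 3j(6 2 6; -5 -1 6)² = 11/455, sgn -1
I_A²/I_B² = (7/286)/(11/455) = 245/242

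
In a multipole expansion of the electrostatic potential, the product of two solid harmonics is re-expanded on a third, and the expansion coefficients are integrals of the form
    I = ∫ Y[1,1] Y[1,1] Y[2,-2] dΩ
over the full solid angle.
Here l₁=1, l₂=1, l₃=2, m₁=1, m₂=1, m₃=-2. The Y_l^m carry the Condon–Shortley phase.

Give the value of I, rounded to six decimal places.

0.309019

Rules hold: Σm=0, L=4 even, 0≤2≤2.
N = 3·3·5 = 45
Δ = 0!·2!·2!/5! = 1/30
Racah Σ t=0..0: t=0:+1/1 = 1/1
⇒ 3j(1 1 2; 0 0 0)² = 2/15, sgn +1
Racah Σ t=0..0: t=0:+1/4 = 1/4
⇒ 3j(1 1 2; 1 1 -2)² = 1/5, sgn +1
4πI² = N·(3j₀)²·(3jₘ)² = 6/5
I = +1·√(1.2/4π) = 0.30901936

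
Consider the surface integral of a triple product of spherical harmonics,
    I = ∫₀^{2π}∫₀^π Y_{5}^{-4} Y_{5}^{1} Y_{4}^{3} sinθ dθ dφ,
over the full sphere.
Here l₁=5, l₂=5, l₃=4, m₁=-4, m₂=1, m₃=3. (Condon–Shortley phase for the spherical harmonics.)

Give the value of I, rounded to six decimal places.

-0.168084

Rules hold: Σm=0, L=14 even, 0≤4≤10.
N = 11·11·9 = 1089
Δ = 6!·4!·4!/15! = 1/3153150
Racah Σ t=1..5: t=1:−1/69120 t=2:+1/1728 t=3:−1/576 t=4:+1/1728 t=5:−1/69120 = -7/11520
⇒ 3j(5 5 4; 0 0 0)² = 2/143, sgn -1
Racah Σ t=5..6: t=5:−1/17280 t=6:+1/103680 = -1/20736
⇒ 3j(5 5 4; -4 1 3)² = 10/429, sgn +1
4πI² = N·(3j₀)²·(3jₘ)² = 60/169
I = -1·√(0.35503/4π) = -0.16808437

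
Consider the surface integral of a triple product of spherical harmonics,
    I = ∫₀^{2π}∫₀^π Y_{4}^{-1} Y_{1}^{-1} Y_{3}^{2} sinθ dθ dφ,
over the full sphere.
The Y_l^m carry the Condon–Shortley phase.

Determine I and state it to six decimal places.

-0.106622

Rules hold: Σm=0, L=8 even, 3≤3≤5.
N = 9·3·7 = 189
Δ = 2!·6!·0!/9! = 1/252
Racah Σ t=1..1: t=1:−1/36 = -1/36
⇒ 3j(4 1 3; 0 0 0)² = 4/63, sgn +1
Racah Σ t=0..0: t=0:+1/240 = 1/240
⇒ 3j(4 1 3; -1 -1 2)² = 1/84, sgn -1
4πI² = N·(3j₀)²·(3jₘ)² = 1/7
I = -1·√(0.142857/4π) = -0.10662181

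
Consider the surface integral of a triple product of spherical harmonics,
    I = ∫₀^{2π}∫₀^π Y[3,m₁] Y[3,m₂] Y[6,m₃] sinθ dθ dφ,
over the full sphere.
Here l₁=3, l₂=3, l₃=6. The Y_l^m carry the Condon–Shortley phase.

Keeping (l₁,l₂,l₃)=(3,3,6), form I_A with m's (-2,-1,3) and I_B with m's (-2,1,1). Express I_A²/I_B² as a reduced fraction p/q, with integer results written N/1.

18/5

l's match ⇒ only the (l;m) 3-j factors differ between A and B.
A: triangle coeff Δ(3,3,6) = 1/12012; Σ_t [0,0]: t=0:+1/5760 = 1/5760; (3j)²=9/286 [(3 3 6; -2 -1 3)], sign=-1
B: triangle coeff Δ(3,3,6) = 1/12012; Σ_t [0,0]: t=0:+1/5760 = 1/5760; (3j)²=5/572 [(3 3 6; -2 1 1)], sign=-1
I_A²/I_B² = (9/286)/(5/572) = 18/5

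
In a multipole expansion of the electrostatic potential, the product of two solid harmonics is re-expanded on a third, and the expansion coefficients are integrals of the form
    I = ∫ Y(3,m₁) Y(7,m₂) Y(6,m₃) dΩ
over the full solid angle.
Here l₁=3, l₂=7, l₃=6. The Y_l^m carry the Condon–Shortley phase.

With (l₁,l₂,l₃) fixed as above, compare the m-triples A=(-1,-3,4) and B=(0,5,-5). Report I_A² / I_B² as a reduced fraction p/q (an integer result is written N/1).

36481/35574

Same 3,7,6: normalisation and zero-m 3j drop out of the ratio.
A: Δ: 4! 2! 10! / 17! → 1/2042040; sum: t=2:+1/645120 t=3:−1/2177280 t=4:+1/174182400 = 191/174182400; 3j²(3 7 6; -1 -3 4) = Δ·Π!·Σ² = 36481/2042040  (sign +1)
B: Δ: 4! 2! 10! / 17! → 1/2042040; sum: t=2:+1/14515200 t=3:−1/4354560 = -1/6220800; 3j²(3 7 6; 0 5 -5) = Δ·Π!·Σ² = 77/4420  (sign +1)
I_A²/I_B² = (36481/2042040)/(77/4420) = 36481/35574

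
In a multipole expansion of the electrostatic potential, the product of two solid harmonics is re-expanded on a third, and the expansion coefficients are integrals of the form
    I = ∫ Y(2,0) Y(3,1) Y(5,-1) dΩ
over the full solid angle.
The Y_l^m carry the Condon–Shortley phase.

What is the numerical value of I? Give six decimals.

-0.227318

Rules hold: Σm=0, L=10 even, 1≤5≤5.
N = 5·7·11 = 385
Δ = 0!·4!·6!/11! = 1/2310
Racah Σ t=0..0: t=0:+1/144 = 1/144
⇒ 3j(2 3 5; 0 0 0)² = 10/231, sgn -1
Racah Σ t=0..0: t=0:+1/192 = 1/192
⇒ 3j(2 3 5; 0 1 -1)² = 3/77, sgn +1
4πI² = N·(3j₀)²·(3jₘ)² = 50/77
I = -1·√(0.649351/4π) = -0.22731846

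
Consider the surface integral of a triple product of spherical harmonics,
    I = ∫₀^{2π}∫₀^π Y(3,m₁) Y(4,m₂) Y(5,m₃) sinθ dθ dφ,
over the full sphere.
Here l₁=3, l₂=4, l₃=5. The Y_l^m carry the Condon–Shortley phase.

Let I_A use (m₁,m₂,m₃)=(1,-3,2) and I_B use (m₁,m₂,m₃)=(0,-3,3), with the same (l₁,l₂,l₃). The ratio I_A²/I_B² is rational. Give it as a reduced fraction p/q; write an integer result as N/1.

49/18

Shared (l₁,l₂,l₃)=(3,4,5): N and (l;000)² cancel in I_A²/I_B².
A: Δ = 2!·4!·6!/13! = 1/180180; Racah Σ t=0..1: t=0:+1/960 t=1:−1/4320 = 7/8640; ⇒ 3j(3 4 5; 1 -3 2)² = 343/12870, sgn -1
B: Δ = 2!·4!·6!/13! = 1/180180; Racah Σ t=0..1: t=0:+1/1440 t=1:−1/2880 = 1/2880; ⇒ 3j(3 4 5; 0 -3 3)² = 7/715, sgn +1
I_A²/I_B² = (343/12870)/(7/715) = 49/18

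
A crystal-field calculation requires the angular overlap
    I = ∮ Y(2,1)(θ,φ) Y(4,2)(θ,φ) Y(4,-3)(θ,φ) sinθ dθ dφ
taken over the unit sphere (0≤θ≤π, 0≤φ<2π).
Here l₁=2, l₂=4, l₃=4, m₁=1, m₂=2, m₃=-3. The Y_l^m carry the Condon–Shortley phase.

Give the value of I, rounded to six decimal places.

Checks pass: Σm=0; 10 even; l₃=4∈[2,6].
(2·2+1)(2·4+1)(2·4+1) = 405
Δ: 2! 2! 6! / 11! → 1/13860
sum: t=0:+1/192 t=1:−1/36 t=2:+1/192 = -5/288
3j²(2 4 4; 0 0 0) = Δ·Π!·Σ² = 20/693  (sign -1)
sum: t=0:+1/1440 t=1:−1/240 = -1/288
3j²(2 4 4; 1 2 -3) = Δ·Π!·Σ² = 5/132  (sign +1)
combine: 4πI² = 405·20/693·5/132 = 375/847
take √, sign -1: I = -0.18770204

-0.187702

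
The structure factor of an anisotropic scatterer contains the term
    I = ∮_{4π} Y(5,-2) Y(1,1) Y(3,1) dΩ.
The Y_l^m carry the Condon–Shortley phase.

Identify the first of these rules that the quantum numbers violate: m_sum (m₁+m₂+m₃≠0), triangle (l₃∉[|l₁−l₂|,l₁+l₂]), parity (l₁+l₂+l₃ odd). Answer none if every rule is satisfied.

triangle

m₁+m₂+m₃ = -2 + 1 + 1 = 0  ✓
triangle: |5−1|=4 ≤ l₃=3 ≤ 5+1=6  ✗
parity: l₁+l₂+l₃ = 9 is odd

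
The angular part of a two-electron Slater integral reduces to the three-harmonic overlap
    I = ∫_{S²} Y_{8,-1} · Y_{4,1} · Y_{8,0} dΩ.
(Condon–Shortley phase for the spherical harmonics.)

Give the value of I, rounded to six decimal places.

-0.032504

Rules hold: Σm=0, L=20 even, 4≤8≤12.
N = 17·9·17 = 2601
Δ = 4!·12!·4!/21! = 1/185175900
Racah Σ t=0..4: t=0:+1/557383680 t=1:−1/21772800 t=2:+1/8294400 t=3:−1/21772800 t=4:+1/557383680 = 1/30965760
⇒ 3j(8 4 8; 0 0 0)² = 36/4199, sgn +1
Racah Σ t=1..4: t=1:−1/139345920 t=2:+1/14515200 t=3:−1/12441600 t=4:+1/87091200 = -1/139345920
⇒ 3j(8 4 8; -1 1 0)² = 5/8398, sgn -1
4πI² = N·(3j₀)²·(3jₘ)² = 810/61009
I = -1·√(0.0132767/4π) = -0.03250429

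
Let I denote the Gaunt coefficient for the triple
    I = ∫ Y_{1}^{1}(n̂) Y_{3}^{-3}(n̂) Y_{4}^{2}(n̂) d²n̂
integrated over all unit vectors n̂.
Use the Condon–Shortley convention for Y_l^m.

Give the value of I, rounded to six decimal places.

0.061558

m-sum 0 ✓  L=8 even ✓  2≤4≤4 ✓
Π(2lᵢ+1) = 3×7×9 = 189
triangle coeff Δ(1,3,4) = 1/252
Σ_t [0,0]: t=0:+1/36 = 1/36
(3j)²=4/63 [(1 3 4; 0 0 0)], sign=+1
Σ_t [0,0]: t=0:+1/1440 = 1/1440
(3j)²=1/252 [(1 3 4; 1 -3 2)], sign=+1
⇒ 4πI² = 1/21
I = (+1)√(1/21/(4π)) = 0.06155813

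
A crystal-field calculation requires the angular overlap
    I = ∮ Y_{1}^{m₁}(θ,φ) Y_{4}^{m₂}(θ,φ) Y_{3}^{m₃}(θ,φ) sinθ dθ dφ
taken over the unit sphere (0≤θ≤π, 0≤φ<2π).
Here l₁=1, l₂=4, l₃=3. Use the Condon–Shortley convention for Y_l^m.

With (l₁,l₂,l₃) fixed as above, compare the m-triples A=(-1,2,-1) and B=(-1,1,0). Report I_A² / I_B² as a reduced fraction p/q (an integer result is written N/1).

3/2

Shared (l₁,l₂,l₃)=(1,4,3): N and (l;000)² cancel in I_A²/I_B².
A: Δ = 2!·0!·6!/9! = 1/252; Racah Σ t=2..2: t=2:+1/96 = 1/96; ⇒ 3j(1 4 3; -1 2 -1)² = 5/84, sgn +1
B: Δ = 2!·0!·6!/9! = 1/252; Racah Σ t=2..2: t=2:+1/72 = 1/72; ⇒ 3j(1 4 3; -1 1 0)² = 5/126, sgn -1
I_A²/I_B² = (5/84)/(5/126) = 3/2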